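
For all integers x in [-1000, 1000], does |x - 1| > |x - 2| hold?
The claim fails at x = 0:
x = 0: LHS = |0 - 1| = |-1| = 1, RHS = |0 - 2| = |-2| = 2; 1 > 2 — FAILS

Because a single integer refutes it, the statement is false.

Answer: False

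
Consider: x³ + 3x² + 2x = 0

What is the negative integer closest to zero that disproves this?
Testing negative integers from -1 downward:
x = -1: LHS = (-1)³ + 3·(-1)² + 2·(-1) = 0; 0 = 0 — holds
x = -2: LHS = (-2)³ + 3·(-2)² + 2·(-2) = 0; 0 = 0 — holds
x = -3: LHS = (-3)³ + 3·(-3)² + 2·(-3) = -6; -6 = 0 — FAILS  ← closest negative counterexample to 0

Answer: x = -3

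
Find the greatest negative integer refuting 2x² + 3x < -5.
Testing negative integers from -1 downward:
x = -1: LHS = 2·(-1)² + 3·(-1) = -1; -1 < -5 — FAILS  ← closest negative counterexample to 0

Answer: x = -1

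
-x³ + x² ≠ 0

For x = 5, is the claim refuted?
Substitute x = 5 into the relation:
x = 5: LHS = -5³ + 5² = -100; -100 ≠ 0 — holds

The claim holds here, so x = 5 is not a counterexample. (A counterexample exists elsewhere, e.g. x = 0.)

Answer: No, x = 5 is not a counterexample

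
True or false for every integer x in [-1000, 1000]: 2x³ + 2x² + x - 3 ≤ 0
The claim fails at x = 1:
x = 1: LHS = 2·1³ + 2·1² + 1 - 3 = 2; 2 ≤ 0 — FAILS

Because a single integer refutes it, the statement is false.

Answer: False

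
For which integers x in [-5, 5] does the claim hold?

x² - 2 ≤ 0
Holds for: {-1, 0, 1}
Fails for: {-5, -4, -3, -2, 2, 3, 4, 5}

Answer: {-1, 0, 1}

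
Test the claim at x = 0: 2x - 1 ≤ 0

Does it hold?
x = 0: LHS = 2·0 - 1 = -1; -1 ≤ 0 — holds

The relation is satisfied at x = 0.

Answer: Yes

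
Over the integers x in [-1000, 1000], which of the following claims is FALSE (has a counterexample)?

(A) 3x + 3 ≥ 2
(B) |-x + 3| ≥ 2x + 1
(A) x = -1: LHS = 3·(-1) + 3 = 0; 0 ≥ 2 — FAILS
(B) x = 1: LHS = |-1 + 3| = |2| = 2, RHS = 2·1 + 1 = 3; 2 ≥ 3 — FAILS

Answer: Both A and B are false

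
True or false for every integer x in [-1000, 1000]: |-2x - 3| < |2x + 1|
The claim fails at x = 0:
x = 0: LHS = |-2·0 - 3| = |-3| = 3, RHS = |2·0 + 1| = |1| = 1; 3 < 1 — FAILS

Because a single integer refutes it, the statement is false.

Answer: False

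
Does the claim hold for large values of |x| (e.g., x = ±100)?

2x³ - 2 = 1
x = 100: LHS = 2·100³ - 2 = 1999998; 1999998 = 1 — FAILS
x = -100: LHS = 2·(-100)³ - 2 = -2000002; -2000002 = 1 — FAILS

Answer: No, fails for both x = 100 and x = -100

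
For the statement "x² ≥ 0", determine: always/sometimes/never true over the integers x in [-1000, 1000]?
Over all integers in [-1000, 1000], LHS − RHS is smallest at x = 0, where it equals 0:
x = 0: LHS = 0² = 0; 0 ≥ 0 — holds
At the ends of the range:
x = -1000: LHS = (-1000)² = 1000000; 1000000 ≥ 0 — holds
x = 1000: LHS = 1000² = 1000000; 1000000 ≥ 0 — holds
Hence LHS − RHS is never negative, i.e. LHS ≥ RHS throughout, so the relation holds for every integer in [-1000, 1000].

No counterexample exists.

Answer: Always true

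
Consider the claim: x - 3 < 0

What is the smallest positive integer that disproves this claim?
Testing positive integers:
x = 1: LHS = 1 - 3 = -2; -2 < 0 — holds
x = 2: LHS = 2 - 3 = -1; -1 < 0 — holds
x = 3: LHS = 3 - 3 = 0; 0 < 0 — FAILS  ← smallest positive counterexample

Answer: x = 3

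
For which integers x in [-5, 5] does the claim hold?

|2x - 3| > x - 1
Holds for: {-5, -4, -3, -2, -1, 0, 1, 3, 4, 5}
Fails for: {2}

Answer: {-5, -4, -3, -2, -1, 0, 1, 3, 4, 5}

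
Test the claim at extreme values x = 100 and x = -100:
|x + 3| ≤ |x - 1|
x = 100: LHS = |100 + 3| = |103| = 103, RHS = |100 - 1| = |99| = 99; 103 ≤ 99 — FAILS
x = -100: LHS = |(-100) + 3| = |-97| = 97, RHS = |(-100) - 1| = |-101| = 101; 97 ≤ 101 — holds

Answer: Partially: fails for x = 100, holds for x = -100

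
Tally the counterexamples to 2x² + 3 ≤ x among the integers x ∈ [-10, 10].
Counterexamples in [-10, 10]: {-10, -9, -8, -7, -6, -5, -4, -3, -2, -1, 0, 1, 2, 3, 4, 5, 6, 7, 8, 9, 10}.

Counting them gives 21 values.

Answer: 21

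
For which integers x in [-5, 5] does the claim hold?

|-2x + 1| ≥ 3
Holds for: {-5, -4, -3, -2, -1, 2, 3, 4, 5}
Fails for: {0, 1}

Answer: {-5, -4, -3, -2, -1, 2, 3, 4, 5}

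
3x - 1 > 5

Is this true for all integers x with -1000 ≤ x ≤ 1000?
The claim fails at x = 0:
x = 0: LHS = 3·0 - 1 = -1; -1 > 5 — FAILS

Because a single integer refutes it, the statement is false.

Answer: False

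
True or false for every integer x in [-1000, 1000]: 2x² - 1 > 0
The claim fails at x = 0:
x = 0: LHS = 2·0² - 1 = -1; -1 > 0 — FAILS

Because a single integer refutes it, the statement is false.

Answer: False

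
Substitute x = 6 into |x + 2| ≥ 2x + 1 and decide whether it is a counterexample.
Substitute x = 6 into the relation:
x = 6: LHS = |6 + 2| = |8| = 8, RHS = 2·6 + 1 = 13; 8 ≥ 13 — FAILS

Since the claim fails at x = 6, this value is a counterexample.

Answer: Yes, x = 6 is a counterexample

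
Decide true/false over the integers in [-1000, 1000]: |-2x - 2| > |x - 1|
The claim fails at x = -1:
x = -1: LHS = |-2·(-1) - 2| = |0| = 0, RHS = |(-1) - 1| = |-2| = 2; 0 > 2 — FAILS

Because a single integer refutes it, the statement is false.

Answer: False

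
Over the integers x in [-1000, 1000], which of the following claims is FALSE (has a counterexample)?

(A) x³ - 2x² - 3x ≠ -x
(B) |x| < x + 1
(A) x = 0: LHS = 0³ - 2·0² - 3·0 = 0, RHS = -0 = 0; 0 ≠ 0 — FAILS
(B) x = -1: LHS = |-1| = 1, RHS = (-1) + 1 = 0; 1 < 0 — FAILS

Answer: Both A and B are false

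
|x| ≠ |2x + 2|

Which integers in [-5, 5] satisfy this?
Holds for: {-5, -4, -3, -1, 0, 1, 2, 3, 4, 5}
Fails for: {-2}

Answer: {-5, -4, -3, -1, 0, 1, 2, 3, 4, 5}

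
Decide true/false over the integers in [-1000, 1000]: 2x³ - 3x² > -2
The claim fails at x = -1:
x = -1: LHS = 2·(-1)³ - 3·(-1)² = -5; -5 > -2 — FAILS

Because a single integer refutes it, the statement is false.

Answer: False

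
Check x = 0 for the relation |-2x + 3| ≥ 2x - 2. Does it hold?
x = 0: LHS = |-2·0 + 3| = |3| = 3, RHS = 2·0 - 2 = -2; 3 ≥ -2 — holds

The relation is satisfied at x = 0.

Answer: Yes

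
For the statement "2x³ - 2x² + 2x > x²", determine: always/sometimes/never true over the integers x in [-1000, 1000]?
Holds at x = 1: LHS = 2·1³ - 2·1² + 2·1 = 2, RHS = 1² = 1; 2 > 1 — holds
Fails at x = 0: LHS = 2·0³ - 2·0² + 2·0 = 0, RHS = 0² = 0; 0 > 0 — FAILS
It is satisfied by some integers in the range but not all.

Answer: Sometimes true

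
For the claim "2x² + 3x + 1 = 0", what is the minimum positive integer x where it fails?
Testing positive integers:
x = 1: LHS = 2·1² + 3·1 + 1 = 6; 6 = 0 — FAILS  ← smallest positive counterexample

Answer: x = 1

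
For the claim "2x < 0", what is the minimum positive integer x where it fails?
Testing positive integers:
x = 1: LHS = 2·1 = 2; 2 < 0 — FAILS  ← smallest positive counterexample

Answer: x = 1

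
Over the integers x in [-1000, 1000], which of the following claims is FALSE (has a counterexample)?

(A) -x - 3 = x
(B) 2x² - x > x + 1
(A) x = 0: LHS = -0 - 3 = -3; -3 = 0 — FAILS
(B) x = 0: LHS = 2·0² - 0 = 0, RHS = 0 + 1 = 1; 0 > 1 — FAILS

Answer: Both A and B are false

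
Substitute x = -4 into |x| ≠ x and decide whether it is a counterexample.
Substitute x = -4 into the relation:
x = -4: LHS = |-4| = 4; 4 ≠ -4 — holds

The claim holds here, so x = -4 is not a counterexample. (A counterexample exists elsewhere, e.g. x = 0.)

Answer: No, x = -4 is not a counterexample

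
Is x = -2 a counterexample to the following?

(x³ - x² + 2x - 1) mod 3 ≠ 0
Substitute x = -2 into the relation:
x = -2: LHS = ((-2)³ - (-2)² + 2·(-2) - 1) mod 3 = (-17) mod 3 = 1; 1 ≠ 0 — holds

The relation holds at x = -2, so it is not a counterexample.

Answer: No, x = -2 is not a counterexample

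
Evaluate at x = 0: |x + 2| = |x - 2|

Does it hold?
x = 0: LHS = |0 + 2| = |2| = 2, RHS = |0 - 2| = |-2| = 2; 2 = 2 — holds

The relation is satisfied at x = 0.

Answer: Yes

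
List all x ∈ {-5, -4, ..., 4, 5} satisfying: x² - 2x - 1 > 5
Holds for: {-5, -4, -3, -2, 4, 5}
Fails for: {-1, 0, 1, 2, 3}

Answer: {-5, -4, -3, -2, 4, 5}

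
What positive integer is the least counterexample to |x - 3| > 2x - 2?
Testing positive integers:
x = 1: LHS = |1 - 3| = |-2| = 2, RHS = 2·1 - 2 = 0; 2 > 0 — holds
x = 2: LHS = |2 - 3| = |-1| = 1, RHS = 2·2 - 2 = 2; 1 > 2 — FAILS  ← smallest positive counterexample

Answer: x = 2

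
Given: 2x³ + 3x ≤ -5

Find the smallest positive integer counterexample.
Testing positive integers:
x = 1: LHS = 2·1³ + 3·1 = 5; 5 ≤ -5 — FAILS  ← smallest positive counterexample

Answer: x = 1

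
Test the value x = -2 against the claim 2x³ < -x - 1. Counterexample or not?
Substitute x = -2 into the relation:
x = -2: LHS = 2·(-2)³ = -16, RHS = -(-2) - 1 = 1; -16 < 1 — holds

The claim holds here, so x = -2 is not a counterexample. (A counterexample exists elsewhere, e.g. x = 0.)

Answer: No, x = -2 is not a counterexample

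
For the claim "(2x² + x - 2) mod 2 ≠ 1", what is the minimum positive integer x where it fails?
Testing positive integers:
x = 1: LHS = (2·1² + 1 - 2) mod 2 = 1 mod 2 = 1; 1 ≠ 1 — FAILS  ← smallest positive counterexample

Answer: x = 1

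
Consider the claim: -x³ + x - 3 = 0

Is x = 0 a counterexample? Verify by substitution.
Substitute x = 0 into the relation:
x = 0: LHS = -0³ + 0 - 3 = -3; -3 = 0 — FAILS

Since the claim fails at x = 0, this value is a counterexample.

Answer: Yes, x = 0 is a counterexample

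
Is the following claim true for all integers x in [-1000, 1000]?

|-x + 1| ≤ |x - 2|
The claim fails at x = 2:
x = 2: LHS = |-2 + 1| = |-1| = 1, RHS = |2 - 2| = |0| = 0; 1 ≤ 0 — FAILS

Because a single integer refutes it, the statement is false.

Answer: False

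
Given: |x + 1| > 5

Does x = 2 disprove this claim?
Substitute x = 2 into the relation:
x = 2: LHS = |2 + 1| = |3| = 3; 3 > 5 — FAILS

Since the claim fails at x = 2, this value is a counterexample.

Answer: Yes, x = 2 is a counterexample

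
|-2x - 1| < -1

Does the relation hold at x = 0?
x = 0: LHS = |-2·0 - 1| = |-1| = 1; 1 < -1 — FAILS

The relation fails at x = 0, so x = 0 is a counterexample.

Answer: No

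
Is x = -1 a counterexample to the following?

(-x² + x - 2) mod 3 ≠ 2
Substitute x = -1 into the relation:
x = -1: LHS = (-(-1)² + (-1) - 2) mod 3 = (-4) mod 3 = 2; 2 ≠ 2 — FAILS

Since the claim fails at x = -1, this value is a counterexample.

Answer: Yes, x = -1 is a counterexample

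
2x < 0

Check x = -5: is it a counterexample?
Substitute x = -5 into the relation:
x = -5: LHS = 2·(-5) = -10; -10 < 0 — holds

The claim holds here, so x = -5 is not a counterexample. (A counterexample exists elsewhere, e.g. x = 0.)

Answer: No, x = -5 is not a counterexample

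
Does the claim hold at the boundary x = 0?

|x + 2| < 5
x = 0: LHS = |0 + 2| = |2| = 2; 2 < 5 — holds

The relation is satisfied at x = 0.

Answer: Yes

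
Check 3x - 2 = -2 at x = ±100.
x = 100: LHS = 3·100 - 2 = 298; 298 = -2 — FAILS
x = -100: LHS = 3·(-100) - 2 = -302; -302 = -2 — FAILS

Answer: No, fails for both x = 100 and x = -100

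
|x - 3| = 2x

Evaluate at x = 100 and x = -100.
x = 100: LHS = |100 - 3| = |97| = 97, RHS = 2·100 = 200; 97 = 200 — FAILS
x = -100: LHS = |(-100) - 3| = |-103| = 103, RHS = 2·(-100) = -200; 103 = -200 — FAILS

Answer: No, fails for both x = 100 and x = -100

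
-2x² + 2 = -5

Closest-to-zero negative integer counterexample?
Testing negative integers from -1 downward:
x = -1: LHS = -2·(-1)² + 2 = 0; 0 = -5 — FAILS  ← closest negative counterexample to 0

Answer: x = -1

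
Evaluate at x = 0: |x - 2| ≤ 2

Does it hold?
x = 0: LHS = |0 - 2| = |-2| = 2; 2 ≤ 2 — holds

The relation is satisfied at x = 0.

Answer: Yes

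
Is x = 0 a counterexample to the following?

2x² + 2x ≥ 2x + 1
Substitute x = 0 into the relation:
x = 0: LHS = 2·0² + 2·0 = 0, RHS = 2·0 + 1 = 1; 0 ≥ 1 — FAILS

Since the claim fails at x = 0, this value is a counterexample.

Answer: Yes, x = 0 is a counterexample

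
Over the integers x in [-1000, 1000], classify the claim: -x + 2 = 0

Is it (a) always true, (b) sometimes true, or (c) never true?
Holds at x = 2: LHS = -2 + 2 = 0; 0 = 0 — holds
Fails at x = 0: LHS = -0 + 2 = 2; 2 = 0 — FAILS
It is satisfied by some integers in the range but not all.

Answer: Sometimes true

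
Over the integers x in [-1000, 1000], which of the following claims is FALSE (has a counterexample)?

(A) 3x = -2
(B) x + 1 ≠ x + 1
(A) x = 0: LHS = 3·0 = 0; 0 = -2 — FAILS
(B) x = 0: LHS = 0 + 1 = 1, RHS = 0 + 1 = 1; 1 ≠ 1 — FAILS

Answer: Both A and B are false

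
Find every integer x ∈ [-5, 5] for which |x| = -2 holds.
An absolute value is never negative, so the left side is ≥ 0 for every x, while the right side is -2. Tightest case in [-5, 5] is x = 0:
x = 0: LHS = |0| = 0; 0 = -2 — FAILS
Hence LHS − RHS is never 0, i.e. the two sides are never equal, so the claimed relation (=) fails for every integer in [-5, 5].

Answer: None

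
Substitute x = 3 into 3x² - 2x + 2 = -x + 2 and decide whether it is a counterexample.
Substitute x = 3 into the relation:
x = 3: LHS = 3·3² - 2·3 + 2 = 23, RHS = -3 + 2 = -1; 23 = -1 — FAILS

Since the claim fails at x = 3, this value is a counterexample.

Answer: Yes, x = 3 is a counterexample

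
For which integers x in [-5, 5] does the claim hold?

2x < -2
Holds for: {-5, -4, -3, -2}
Fails for: {-1, 0, 1, 2, 3, 4, 5}

Answer: {-5, -4, -3, -2}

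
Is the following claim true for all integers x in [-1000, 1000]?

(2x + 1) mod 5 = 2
The claim fails at x = 0:
x = 0: LHS = (2·0 + 1) mod 5 = 1 mod 5 = 1; 1 = 2 — FAILS

Because a single integer refutes it, the statement is false.

Answer: False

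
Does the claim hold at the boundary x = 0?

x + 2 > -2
x = 0: LHS = 0 + 2 = 2; 2 > -2 — holds

The relation is satisfied at x = 0.

Answer: Yes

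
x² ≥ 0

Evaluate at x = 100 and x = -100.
x = 100: LHS = 100² = 10000; 10000 ≥ 0 — holds
x = -100: LHS = (-100)² = 10000; 10000 ≥ 0 — holds

Answer: Yes, holds for both x = 100 and x = -100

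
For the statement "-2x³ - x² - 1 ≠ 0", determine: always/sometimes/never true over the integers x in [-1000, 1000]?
Holds at x = 0: LHS = -2·0³ - 0² - 1 = -1; -1 ≠ 0 — holds
Fails at x = -1: LHS = -2·(-1)³ - (-1)² - 1 = 0; 0 ≠ 0 — FAILS
It is satisfied by some integers in the range but not all.

Answer: Sometimes true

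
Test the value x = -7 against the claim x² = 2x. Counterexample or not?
Substitute x = -7 into the relation:
x = -7: LHS = (-7)² = 49, RHS = 2·(-7) = -14; 49 = -14 — FAILS

Since the claim fails at x = -7, this value is a counterexample.

Answer: Yes, x = -7 is a counterexample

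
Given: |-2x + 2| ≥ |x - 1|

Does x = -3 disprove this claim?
Substitute x = -3 into the relation:
x = -3: LHS = |-2·(-3) + 2| = |8| = 8, RHS = |(-3) - 1| = |-4| = 4; 8 ≥ 4 — holds

The relation holds at x = -3, so it is not a counterexample.

Answer: No, x = -3 is not a counterexample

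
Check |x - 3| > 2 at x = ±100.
x = 100: LHS = |100 - 3| = |97| = 97; 97 > 2 — holds
x = -100: LHS = |(-100) - 3| = |-103| = 103; 103 > 2 — holds

Answer: Yes, holds for both x = 100 and x = -100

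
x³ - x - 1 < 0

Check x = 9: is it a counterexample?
Substitute x = 9 into the relation:
x = 9: LHS = 9³ - 9 - 1 = 719; 719 < 0 — FAILS

Since the claim fails at x = 9, this value is a counterexample.

Answer: Yes, x = 9 is a counterexample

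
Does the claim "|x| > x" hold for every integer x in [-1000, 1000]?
The claim fails at x = 0:
x = 0: LHS = |0| = 0; 0 > 0 — FAILS

Because a single integer refutes it, the statement is false.

Answer: False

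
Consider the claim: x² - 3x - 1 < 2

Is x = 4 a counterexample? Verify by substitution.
Substitute x = 4 into the relation:
x = 4: LHS = 4² - 3·4 - 1 = 3; 3 < 2 — FAILS

Since the claim fails at x = 4, this value is a counterexample.

Answer: Yes, x = 4 is a counterexample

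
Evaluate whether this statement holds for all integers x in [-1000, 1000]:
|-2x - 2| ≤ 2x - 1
The claim fails at x = 0:
x = 0: LHS = |-2·0 - 2| = |-2| = 2, RHS = 2·0 - 1 = -1; 2 ≤ -1 — FAILS

Because a single integer refutes it, the statement is false.

Answer: False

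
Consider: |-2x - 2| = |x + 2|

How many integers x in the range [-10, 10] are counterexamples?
Counterexamples in [-10, 10]: {-10, -9, -8, -7, -6, -5, -4, -3, -2, -1, 1, 2, 3, 4, 5, 6, 7, 8, 9, 10}.

Counting them gives 20 values.

Answer: 20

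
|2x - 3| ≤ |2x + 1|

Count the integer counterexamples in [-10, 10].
Counterexamples in [-10, 10]: {-10, -9, -8, -7, -6, -5, -4, -3, -2, -1, 0}.

Counting them gives 11 values.

Answer: 11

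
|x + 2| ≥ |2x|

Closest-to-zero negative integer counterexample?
Testing negative integers from -1 downward:
x = -1: LHS = |(-1) + 2| = |1| = 1, RHS = |2·(-1)| = |-2| = 2; 1 ≥ 2 — FAILS  ← closest negative counterexample to 0

Answer: x = -1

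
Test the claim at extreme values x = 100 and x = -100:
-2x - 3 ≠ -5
x = 100: LHS = -2·100 - 3 = -203; -203 ≠ -5 — holds
x = -100: LHS = -2·(-100) - 3 = 197; 197 ≠ -5 — holds

Answer: Yes, holds for both x = 100 and x = -100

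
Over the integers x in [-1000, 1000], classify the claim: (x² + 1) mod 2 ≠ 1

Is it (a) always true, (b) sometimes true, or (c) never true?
Holds at x = 1: LHS = (1² + 1) mod 2 = 2 mod 2 = 0; 0 ≠ 1 — holds
Fails at x = 0: LHS = (0² + 1) mod 2 = 1 mod 2 = 1; 1 ≠ 1 — FAILS
It is satisfied by some integers in the range but not all.

Answer: Sometimes true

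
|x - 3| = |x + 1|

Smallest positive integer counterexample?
Testing positive integers:
x = 1: LHS = |1 - 3| = |-2| = 2, RHS = |1 + 1| = |2| = 2; 2 = 2 — holds
x = 2: LHS = |2 - 3| = |-1| = 1, RHS = |2 + 1| = |3| = 3; 1 = 3 — FAILS  ← smallest positive counterexample

Answer: x = 2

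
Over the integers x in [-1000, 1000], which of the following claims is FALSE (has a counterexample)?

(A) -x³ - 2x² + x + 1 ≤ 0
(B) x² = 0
(A) x = 0: LHS = -0³ - 2·0² + 0 + 1 = 1; 1 ≤ 0 — FAILS
(B) x = 1: LHS = 1² = 1; 1 = 0 — FAILS

Answer: Both A and B are false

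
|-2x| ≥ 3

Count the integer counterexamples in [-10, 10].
Counterexamples in [-10, 10]: {-1, 0, 1}.

Counting them gives 3 values.

Answer: 3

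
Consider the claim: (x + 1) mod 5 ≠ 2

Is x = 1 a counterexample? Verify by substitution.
Substitute x = 1 into the relation:
x = 1: LHS = (1 + 1) mod 5 = 2 mod 5 = 2; 2 ≠ 2 — FAILS

Since the claim fails at x = 1, this value is a counterexample.

Answer: Yes, x = 1 is a counterexample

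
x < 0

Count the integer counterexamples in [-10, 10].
Counterexamples in [-10, 10]: {0, 1, 2, 3, 4, 5, 6, 7, 8, 9, 10}.

Counting them gives 11 values.

Answer: 11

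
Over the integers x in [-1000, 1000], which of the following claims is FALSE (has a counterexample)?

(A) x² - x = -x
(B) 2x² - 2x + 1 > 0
(A) x = 1: LHS = 1² - 1 = 0; 0 = -1 — FAILS

(B) Over all integers in [-1000, 1000], LHS − RHS is smallest at x = 0, where it equals 1:
x = 0: LHS = 2·0² - 2·0 + 1 = 1; 1 > 0 — holds
At the ends of the range:
x = -1000: LHS = 2·(-1000)² - 2·(-1000) + 1 = 2002001; 2002001 > 0 — holds
x = 1000: LHS = 2·1000² - 2·1000 + 1 = 1998001; 1998001 > 0 — holds
Hence LHS − RHS is never zero or negative, i.e. LHS > RHS throughout, so the relation holds for every integer in [-1000, 1000].

Only (A) has a counterexample.

Answer: A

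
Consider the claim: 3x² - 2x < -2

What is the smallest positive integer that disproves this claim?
Testing positive integers:
x = 1: LHS = 3·1² - 2·1 = 1; 1 < -2 — FAILS  ← smallest positive counterexample

Answer: x = 1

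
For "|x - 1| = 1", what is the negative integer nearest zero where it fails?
Testing negative integers from -1 downward:
x = -1: LHS = |(-1) - 1| = |-2| = 2; 2 = 1 — FAILS  ← closest negative counterexample to 0

Answer: x = -1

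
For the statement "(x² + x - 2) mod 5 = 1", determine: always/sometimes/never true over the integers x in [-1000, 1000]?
For a polynomial with integer coefficients, its value mod 5 depends only on x mod 5, so it suffices to check one representative of each residue class, x = 0, 1, 2, 3, 4:
x = 0: LHS = (0² + 0 - 2) mod 5 = (-2) mod 5 = 3; 3 = 1 — FAILS
x = 1: LHS = (1² + 1 - 2) mod 5 = 0 mod 5 = 0; 0 = 1 — FAILS
x = 2: LHS = (2² + 2 - 2) mod 5 = 4 mod 5 = 4; 4 = 1 — FAILS
x = 3: LHS = (3² + 3 - 2) mod 5 = 10 mod 5 = 0; 0 = 1 — FAILS
x = 4: LHS = (4² + 4 - 2) mod 5 = 18 mod 5 = 3; 3 = 1 — FAILS
The relation fails in every residue class, so the claimed relation (=) fails for every integer in [-1000, 1000].

No integer in the range satisfies it.

Answer: Never true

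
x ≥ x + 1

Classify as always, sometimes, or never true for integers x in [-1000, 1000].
Over all integers in [-1000, 1000], LHS − RHS is largest at x = 0, where it equals -1:
x = 0: RHS = 0 + 1 = 1; 0 ≥ 1 — FAILS
At the ends of the range:
x = -1000: RHS = (-1000) + 1 = -999; -1000 ≥ -999 — FAILS
x = 1000: RHS = 1000 + 1 = 1001; 1000 ≥ 1001 — FAILS
Hence LHS − RHS is never zero or positive, i.e. LHS < RHS throughout, so the claimed relation (≥) fails for every integer in [-1000, 1000].

No integer in the range satisfies it.

Answer: Never true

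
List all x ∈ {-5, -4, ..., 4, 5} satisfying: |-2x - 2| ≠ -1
An absolute value is never negative, so the left side is ≥ 0 for every x, while the right side is -1. Tightest case in [-5, 5] is x = -1:
x = -1: LHS = |-2·(-1) - 2| = |0| = 0; 0 ≠ -1 — holds
Hence LHS − RHS is never 0, i.e. the two sides are never equal, so the relation holds for every integer in [-5, 5].

Answer: All integers in [-5, 5]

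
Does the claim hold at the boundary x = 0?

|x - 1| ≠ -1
x = 0: LHS = |0 - 1| = |-1| = 1; 1 ≠ -1 — holds

The relation is satisfied at x = 0.

Answer: Yes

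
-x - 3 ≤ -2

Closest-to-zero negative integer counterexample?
Testing negative integers from -1 downward:
x = -1: LHS = -(-1) - 3 = -2; -2 ≤ -2 — holds
x = -2: LHS = -(-2) - 3 = -1; -1 ≤ -2 — FAILS  ← closest negative counterexample to 0

Answer: x = -2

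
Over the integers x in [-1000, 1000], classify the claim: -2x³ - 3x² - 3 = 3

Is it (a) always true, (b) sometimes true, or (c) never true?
Track d = LHS − RHS over the integers in [-1000, 1000]. Equality would need d = 0, but d changes sign only between consecutive integers, jumping over 0:
x = -3: LHS = -2·(-3)³ - 3·(-3)² - 3 = 24; 24 = 3 — FAILS  (d = 21)
x = -2: LHS = -2·(-2)³ - 3·(-2)² - 3 = 1; 1 = 3 — FAILS  (d = -2)
Away from these crossings d keeps a constant sign, and checking every integer in [-1000, 1000] confirms d ≠ 0 throughout. Hence the two sides are never equal, so the claimed relation (=) fails for every integer in [-1000, 1000].

No integer in the range satisfies it.

Answer: Never true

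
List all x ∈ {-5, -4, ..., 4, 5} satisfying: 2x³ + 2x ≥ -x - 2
Holds for: {0, 1, 2, 3, 4, 5}
Fails for: {-5, -4, -3, -2, -1}

Answer: {0, 1, 2, 3, 4, 5}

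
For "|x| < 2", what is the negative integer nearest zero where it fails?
Testing negative integers from -1 downward:
x = -1: LHS = |-1| = 1; 1 < 2 — holds
x = -2: LHS = |-2| = 2; 2 < 2 — FAILS  ← closest negative counterexample to 0

Answer: x = -2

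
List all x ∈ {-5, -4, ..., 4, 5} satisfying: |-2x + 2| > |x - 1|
Holds for: {-5, -4, -3, -2, -1, 0, 2, 3, 4, 5}
Fails for: {1}

Answer: {-5, -4, -3, -2, -1, 0, 2, 3, 4, 5}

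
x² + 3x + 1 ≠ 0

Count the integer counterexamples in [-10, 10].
Track d = LHS − RHS over the integers in [-10, 10]. Equality would need d = 0, but d changes sign only between consecutive integers, jumping over 0:
x = -3: LHS = (-3)² + 3·(-3) + 1 = 1; 1 ≠ 0 — holds  (d = 1)
x = -2: LHS = (-2)² + 3·(-2) + 1 = -1; -1 ≠ 0 — holds  (d = -1)
x = -1: LHS = (-1)² + 3·(-1) + 1 = -1; -1 ≠ 0 — holds  (d = -1)
x = 0: LHS = 0² + 3·0 + 1 = 1; 1 ≠ 0 — holds  (d = 1)
Away from these crossings d keeps a constant sign, and checking every integer in [-10, 10] confirms d ≠ 0 throughout. Hence the two sides are never equal, so the relation holds for every integer in [-10, 10].

No counterexample appears in that range.

Answer: 0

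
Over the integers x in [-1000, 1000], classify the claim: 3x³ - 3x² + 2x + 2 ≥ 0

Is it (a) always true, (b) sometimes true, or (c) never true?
Holds at x = 0: LHS = 3·0³ - 3·0² + 2·0 + 2 = 2; 2 ≥ 0 — holds
Fails at x = -1: LHS = 3·(-1)³ - 3·(-1)² + 2·(-1) + 2 = -6; -6 ≥ 0 — FAILS
It is satisfied by some integers in the range but not all.

Answer: Sometimes true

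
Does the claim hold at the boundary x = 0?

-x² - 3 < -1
x = 0: LHS = -0² - 3 = -3; -3 < -1 — holds

The relation is satisfied at x = 0.

Answer: Yes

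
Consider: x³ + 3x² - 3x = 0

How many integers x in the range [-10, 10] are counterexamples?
Counterexamples in [-10, 10]: {-10, -9, -8, -7, -6, -5, -4, -3, -2, -1, 1, 2, 3, 4, 5, 6, 7, 8, 9, 10}.

Counting them gives 20 values.

Answer: 20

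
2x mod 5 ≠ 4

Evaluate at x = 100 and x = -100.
x = 100: LHS = (2·100) mod 5 = 200 mod 5 = 0; 0 ≠ 4 — holds
x = -100: LHS = (2·(-100)) mod 5 = (-200) mod 5 = 0; 0 ≠ 4 — holds

Answer: Yes, holds for both x = 100 and x = -100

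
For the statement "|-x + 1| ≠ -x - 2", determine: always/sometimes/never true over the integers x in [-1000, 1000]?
Over all integers in [-1000, 1000], LHS − RHS is always positive; it is smallest at x = 0, where it equals 3:
x = 0: LHS = |-0 + 1| = |1| = 1, RHS = -0 - 2 = -2; 1 ≠ -2 — holds
At the ends of the range:
x = -1000: LHS = |-(-1000) + 1| = |1001| = 1001, RHS = -(-1000) - 2 = 998; 1001 ≠ 998 — holds
x = 1000: LHS = |-1000 + 1| = |-999| = 999, RHS = -1000 - 2 = -1002; 999 ≠ -1002 — holds
Hence LHS − RHS is never 0, i.e. the two sides are never equal, so the relation holds for every integer in [-1000, 1000].

No counterexample exists.

Answer: Always true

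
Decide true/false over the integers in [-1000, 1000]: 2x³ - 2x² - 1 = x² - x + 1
The claim fails at x = 0:
x = 0: LHS = 2·0³ - 2·0² - 1 = -1, RHS = 0² - 0 + 1 = 1; -1 = 1 — FAILS

Because a single integer refutes it, the statement is false.

Answer: False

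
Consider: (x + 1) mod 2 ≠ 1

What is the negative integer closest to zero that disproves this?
Testing negative integers from -1 downward:
x = -1: LHS = ((-1) + 1) mod 2 = 0 mod 2 = 0; 0 ≠ 1 — holds
x = -2: LHS = ((-2) + 1) mod 2 = (-1) mod 2 = 1; 1 ≠ 1 — FAILS  ← closest negative counterexample to 0

Answer: x = -2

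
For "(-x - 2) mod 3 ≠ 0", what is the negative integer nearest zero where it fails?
Testing negative integers from -1 downward:
x = -1: LHS = (-(-1) - 2) mod 3 = (-1) mod 3 = 2; 2 ≠ 0 — holds
x = -2: LHS = (-(-2) - 2) mod 3 = 0 mod 3 = 0; 0 ≠ 0 — FAILS  ← closest negative counterexample to 0

Answer: x = -2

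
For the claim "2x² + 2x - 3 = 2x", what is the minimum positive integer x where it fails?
Testing positive integers:
x = 1: LHS = 2·1² + 2·1 - 3 = 1, RHS = 2·1 = 2; 1 = 2 — FAILS  ← smallest positive counterexample

Answer: x = 1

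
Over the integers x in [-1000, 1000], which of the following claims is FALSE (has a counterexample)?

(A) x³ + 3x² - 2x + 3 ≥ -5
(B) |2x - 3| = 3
(A) x = -5: LHS = (-5)³ + 3·(-5)² - 2·(-5) + 3 = -37; -37 ≥ -5 — FAILS
(B) x = 1: LHS = |2·1 - 3| = |-1| = 1; 1 = 3 — FAILS

Answer: Both A and B are false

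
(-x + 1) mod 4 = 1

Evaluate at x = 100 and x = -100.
x = 100: LHS = (-100 + 1) mod 4 = (-99) mod 4 = 1; 1 = 1 — holds
x = -100: LHS = (-(-100) + 1) mod 4 = 101 mod 4 = 1; 1 = 1 — holds

Answer: Yes, holds for both x = 100 and x = -100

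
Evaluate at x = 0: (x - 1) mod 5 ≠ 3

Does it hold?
x = 0: LHS = (0 - 1) mod 5 = (-1) mod 5 = 4; 4 ≠ 3 — holds

The relation is satisfied at x = 0.

Answer: Yes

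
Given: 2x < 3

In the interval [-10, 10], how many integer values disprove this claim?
Counterexamples in [-10, 10]: {2, 3, 4, 5, 6, 7, 8, 9, 10}.

Counting them gives 9 values.

Answer: 9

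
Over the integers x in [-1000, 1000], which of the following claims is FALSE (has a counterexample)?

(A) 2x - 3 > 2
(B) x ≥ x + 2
(A) x = 0: LHS = 2·0 - 3 = -3; -3 > 2 — FAILS
(B) x = 0: RHS = 0 + 2 = 2; 0 ≥ 2 — FAILS

Answer: Both A and B are false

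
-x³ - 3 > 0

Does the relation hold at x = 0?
x = 0: LHS = -0³ - 3 = -3; -3 > 0 — FAILS

The relation fails at x = 0, so x = 0 is a counterexample.

Answer: No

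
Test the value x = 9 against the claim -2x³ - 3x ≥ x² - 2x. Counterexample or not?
Substitute x = 9 into the relation:
x = 9: LHS = -2·9³ - 3·9 = -1485, RHS = 9² - 2·9 = 63; -1485 ≥ 63 — FAILS

Since the claim fails at x = 9, this value is a counterexample.

Answer: Yes, x = 9 is a counterexample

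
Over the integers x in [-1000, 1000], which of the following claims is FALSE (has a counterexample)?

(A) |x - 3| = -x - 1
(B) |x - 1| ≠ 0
(A) x = 0: LHS = |0 - 3| = |-3| = 3, RHS = -0 - 1 = -1; 3 = -1 — FAILS
(B) x = 1: LHS = |1 - 1| = |0| = 0; 0 ≠ 0 — FAILS

Answer: Both A and B are false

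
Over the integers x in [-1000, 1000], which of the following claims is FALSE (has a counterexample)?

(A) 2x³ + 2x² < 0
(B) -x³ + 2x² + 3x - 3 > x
(A) x = 0: LHS = 2·0³ + 2·0² = 0; 0 < 0 — FAILS
(B) x = 0: LHS = -0³ + 2·0² + 3·0 - 3 = -3; -3 > 0 — FAILS

Answer: Both A and B are false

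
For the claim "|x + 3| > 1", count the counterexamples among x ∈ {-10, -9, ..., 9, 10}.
Counterexamples in [-10, 10]: {-4, -3, -2}.

Counting them gives 3 values.

Answer: 3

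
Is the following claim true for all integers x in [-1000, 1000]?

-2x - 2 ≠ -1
Track d = LHS − RHS over the integers in [-1000, 1000]. Equality would need d = 0, but d changes sign only between consecutive integers, jumping over 0:
x = -1: LHS = -2·(-1) - 2 = 0; 0 ≠ -1 — holds  (d = 1)
x = 0: LHS = -2·0 - 2 = -2; -2 ≠ -1 — holds  (d = -1)
Away from these crossings d keeps a constant sign, and checking every integer in [-1000, 1000] confirms d ≠ 0 throughout. Hence the two sides are never equal, so the relation holds for every integer in [-1000, 1000].

No counterexample exists.

Answer: True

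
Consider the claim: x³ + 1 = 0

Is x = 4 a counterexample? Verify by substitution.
Substitute x = 4 into the relation:
x = 4: LHS = 4³ + 1 = 65; 65 = 0 — FAILS

Since the claim fails at x = 4, this value is a counterexample.

Answer: Yes, x = 4 is a counterexample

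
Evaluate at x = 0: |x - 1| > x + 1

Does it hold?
x = 0: LHS = |0 - 1| = |-1| = 1, RHS = 0 + 1 = 1; 1 > 1 — FAILS

The relation fails at x = 0, so x = 0 is a counterexample.

Answer: No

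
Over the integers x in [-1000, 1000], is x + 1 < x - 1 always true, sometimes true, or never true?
Over all integers in [-1000, 1000], LHS − RHS is smallest at x = 0, where it equals 2:
x = 0: LHS = 0 + 1 = 1, RHS = 0 - 1 = -1; 1 < -1 — FAILS
At the ends of the range:
x = -1000: LHS = (-1000) + 1 = -999, RHS = (-1000) - 1 = -1001; -999 < -1001 — FAILS
x = 1000: LHS = 1000 + 1 = 1001, RHS = 1000 - 1 = 999; 1001 < 999 — FAILS
Hence LHS − RHS is never negative, i.e. LHS ≥ RHS throughout, so the claimed relation (<) fails for every integer in [-1000, 1000].

No integer in the range satisfies it.

Answer: Never true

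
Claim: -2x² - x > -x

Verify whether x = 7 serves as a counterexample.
Substitute x = 7 into the relation:
x = 7: LHS = -2·7² - 7 = -105; -105 > -7 — FAILS

Since the claim fails at x = 7, this value is a counterexample.

Answer: Yes, x = 7 is a counterexample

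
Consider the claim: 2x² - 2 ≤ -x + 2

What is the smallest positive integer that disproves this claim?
Testing positive integers:
x = 1: LHS = 2·1² - 2 = 0, RHS = -1 + 2 = 1; 0 ≤ 1 — holds
x = 2: LHS = 2·2² - 2 = 6, RHS = -2 + 2 = 0; 6 ≤ 0 — FAILS  ← smallest positive counterexample

Answer: x = 2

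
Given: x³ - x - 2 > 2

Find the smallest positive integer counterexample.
Testing positive integers:
x = 1: LHS = 1³ - 1 - 2 = -2; -2 > 2 — FAILS  ← smallest positive counterexample

Answer: x = 1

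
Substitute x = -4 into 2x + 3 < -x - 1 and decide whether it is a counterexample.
Substitute x = -4 into the relation:
x = -4: LHS = 2·(-4) + 3 = -5, RHS = -(-4) - 1 = 3; -5 < 3 — holds

The claim holds here, so x = -4 is not a counterexample. (A counterexample exists elsewhere, e.g. x = 0.)

Answer: No, x = -4 is not a counterexample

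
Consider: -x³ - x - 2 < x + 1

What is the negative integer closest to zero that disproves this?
Testing negative integers from -1 downward:
x = -1: LHS = -(-1)³ - (-1) - 2 = 0, RHS = (-1) + 1 = 0; 0 < 0 — FAILS  ← closest negative counterexample to 0

Answer: x = -1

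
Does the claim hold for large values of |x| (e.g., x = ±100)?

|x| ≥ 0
x = 100: LHS = |100| = 100; 100 ≥ 0 — holds
x = -100: LHS = |-100| = 100; 100 ≥ 0 — holds

Answer: Yes, holds for both x = 100 and x = -100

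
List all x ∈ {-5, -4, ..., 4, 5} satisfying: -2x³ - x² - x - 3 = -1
Holds for: {-1}
Fails for: {-5, -4, -3, -2, 0, 1, 2, 3, 4, 5}

Answer: {-1}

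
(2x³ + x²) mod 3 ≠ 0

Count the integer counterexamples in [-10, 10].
Counterexamples in [-10, 10]: {-9, -8, -6, -5, -3, -2, 0, 1, 3, 4, 6, 7, 9, 10}.

Counting them gives 14 values.

Answer: 14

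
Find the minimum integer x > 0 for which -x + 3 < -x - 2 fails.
Testing positive integers:
x = 1: LHS = -1 + 3 = 2, RHS = -1 - 2 = -3; 2 < -3 — FAILS  ← smallest positive counterexample

Answer: x = 1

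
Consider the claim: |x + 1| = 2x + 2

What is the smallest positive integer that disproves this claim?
Testing positive integers:
x = 1: LHS = |1 + 1| = |2| = 2, RHS = 2·1 + 2 = 4; 2 = 4 — FAILS  ← smallest positive counterexample

Answer: x = 1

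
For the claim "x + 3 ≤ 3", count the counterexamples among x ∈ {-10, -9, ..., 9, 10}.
Counterexamples in [-10, 10]: {1, 2, 3, 4, 5, 6, 7, 8, 9, 10}.

Counting them gives 10 values.

Answer: 10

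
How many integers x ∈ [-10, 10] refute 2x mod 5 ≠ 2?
Counterexamples in [-10, 10]: {-9, -4, 1, 6}.

Counting them gives 4 values.

Answer: 4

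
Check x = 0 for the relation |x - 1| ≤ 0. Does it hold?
x = 0: LHS = |0 - 1| = |-1| = 1; 1 ≤ 0 — FAILS

The relation fails at x = 0, so x = 0 is a counterexample.

Answer: No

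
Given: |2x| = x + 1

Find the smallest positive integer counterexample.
Testing positive integers:
x = 1: LHS = |2·1| = |2| = 2, RHS = 1 + 1 = 2; 2 = 2 — holds
x = 2: LHS = |2·2| = |4| = 4, RHS = 2 + 1 = 3; 4 = 3 — FAILS  ← smallest positive counterexample

Answer: x = 2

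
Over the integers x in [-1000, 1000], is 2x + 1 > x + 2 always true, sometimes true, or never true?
Holds at x = 2: LHS = 2·2 + 1 = 5, RHS = 2 + 2 = 4; 5 > 4 — holds
Fails at x = 0: LHS = 2·0 + 1 = 1, RHS = 0 + 2 = 2; 1 > 2 — FAILS
It is satisfied by some integers in the range but not all.

Answer: Sometimes true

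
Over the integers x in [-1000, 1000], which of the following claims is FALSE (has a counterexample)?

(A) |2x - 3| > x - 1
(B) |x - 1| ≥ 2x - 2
(A) x = 2: LHS = |2·2 - 3| = |1| = 1, RHS = 2 - 1 = 1; 1 > 1 — FAILS
(B) x = 2: LHS = |2 - 1| = |1| = 1, RHS = 2·2 - 2 = 2; 1 ≥ 2 — FAILS

Answer: Both A and B are false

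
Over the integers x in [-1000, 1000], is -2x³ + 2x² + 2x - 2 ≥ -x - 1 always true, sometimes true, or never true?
Holds at x = 1: LHS = -2·1³ + 2·1² + 2·1 - 2 = 0, RHS = -1 - 1 = -2; 0 ≥ -2 — holds
Fails at x = 0: LHS = -2·0³ + 2·0² + 2·0 - 2 = -2, RHS = -0 - 1 = -1; -2 ≥ -1 — FAILS
It is satisfied by some integers in the range but not all.

Answer: Sometimes true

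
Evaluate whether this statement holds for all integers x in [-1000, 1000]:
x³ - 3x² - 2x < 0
The claim fails at x = 0:
x = 0: LHS = 0³ - 3·0² - 2·0 = 0; 0 < 0 — FAILS

Because a single integer refutes it, the statement is false.

Answer: False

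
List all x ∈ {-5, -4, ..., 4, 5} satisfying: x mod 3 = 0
Holds for: {-3, 0, 3}
Fails for: {-5, -4, -2, -1, 1, 2, 4, 5}

Answer: {-3, 0, 3}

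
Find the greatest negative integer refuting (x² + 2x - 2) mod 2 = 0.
Testing negative integers from -1 downward:
x = -1: LHS = ((-1)² + 2·(-1) - 2) mod 2 = (-3) mod 2 = 1; 1 = 0 — FAILS  ← closest negative counterexample to 0

Answer: x = -1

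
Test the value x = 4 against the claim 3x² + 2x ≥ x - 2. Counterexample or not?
Substitute x = 4 into the relation:
x = 4: LHS = 3·4² + 2·4 = 56, RHS = 4 - 2 = 2; 56 ≥ 2 — holds

The relation holds at x = 4, so it is not a counterexample.

Answer: No, x = 4 is not a counterexample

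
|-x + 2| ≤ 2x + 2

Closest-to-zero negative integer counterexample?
Testing negative integers from -1 downward:
x = -1: LHS = |-(-1) + 2| = |3| = 3, RHS = 2·(-1) + 2 = 0; 3 ≤ 0 — FAILS  ← closest negative counterexample to 0

Answer: x = -1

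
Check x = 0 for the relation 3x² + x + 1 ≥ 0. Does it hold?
x = 0: LHS = 3·0² + 0 + 1 = 1; 1 ≥ 0 — holds

The relation is satisfied at x = 0.

Answer: Yes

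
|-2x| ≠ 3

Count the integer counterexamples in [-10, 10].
Track d = LHS − RHS over the integers in [-10, 10]. Equality would need d = 0, but d changes sign only between consecutive integers, jumping over 0:
x = -2: LHS = |-2·(-2)| = |4| = 4; 4 ≠ 3 — holds  (d = 1)
x = -1: LHS = |-2·(-1)| = |2| = 2; 2 ≠ 3 — holds  (d = -1)
x = 1: LHS = |-2·1| = |-2| = 2; 2 ≠ 3 — holds  (d = -1)
x = 2: LHS = |-2·2| = |-4| = 4; 4 ≠ 3 — holds  (d = 1)
Away from these crossings d keeps a constant sign, and checking every integer in [-10, 10] confirms d ≠ 0 throughout. Hence the two sides are never equal, so the relation holds for every integer in [-10, 10].

No counterexample appears in that range.

Answer: 0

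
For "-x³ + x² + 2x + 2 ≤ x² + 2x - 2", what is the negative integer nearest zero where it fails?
Testing negative integers from -1 downward:
x = -1: LHS = -(-1)³ + (-1)² + 2·(-1) + 2 = 2, RHS = (-1)² + 2·(-1) - 2 = -3; 2 ≤ -3 — FAILS  ← closest negative counterexample to 0

Answer: x = -1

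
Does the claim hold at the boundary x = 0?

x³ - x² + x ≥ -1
x = 0: LHS = 0³ - 0² + 0 = 0; 0 ≥ -1 — holds

The relation is satisfied at x = 0.

Answer: Yes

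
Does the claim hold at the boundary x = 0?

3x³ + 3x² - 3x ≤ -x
x = 0: LHS = 3·0³ + 3·0² - 3·0 = 0, RHS = -0 = 0; 0 ≤ 0 — holds

The relation is satisfied at x = 0.

Answer: Yes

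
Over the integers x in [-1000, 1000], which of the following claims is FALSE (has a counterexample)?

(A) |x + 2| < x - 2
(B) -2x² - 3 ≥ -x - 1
(A) x = 0: LHS = |0 + 2| = |2| = 2, RHS = 0 - 2 = -2; 2 < -2 — FAILS
(B) x = 0: LHS = -2·0² - 3 = -3, RHS = -0 - 1 = -1; -3 ≥ -1 — FAILS

Answer: Both A and B are false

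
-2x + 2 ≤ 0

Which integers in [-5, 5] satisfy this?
Holds for: {1, 2, 3, 4, 5}
Fails for: {-5, -4, -3, -2, -1, 0}

Answer: {1, 2, 3, 4, 5}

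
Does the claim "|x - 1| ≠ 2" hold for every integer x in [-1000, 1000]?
The claim fails at x = -1:
x = -1: LHS = |(-1) - 1| = |-2| = 2; 2 ≠ 2 — FAILS

Because a single integer refutes it, the statement is false.

Answer: False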